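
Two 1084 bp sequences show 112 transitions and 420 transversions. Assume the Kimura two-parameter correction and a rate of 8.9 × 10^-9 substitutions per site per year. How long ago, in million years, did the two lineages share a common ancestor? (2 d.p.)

46.27

P = 112/1084 ≈ 0.103321 and Q = 420/1084 ≈ 0.387454.
Under the Kimura two-parameter model, d = −½ ln(1 − 2P − Q) − ¼ ln(1 − 2Q).
1 − 2P − Q = 0.405904, giving −½ ln(0.405904) = 0.450819.
1 − 2Q = 0.225092, giving −¼ ln(0.225092) = 0.372812.
d = 0.450819 + 0.372812 = 0.823631.
Under a molecular clock d = 2μt, so t = d/(2μ) = 0.823631 / (2 × 8.9 × 10^-9) = 46.27 million years.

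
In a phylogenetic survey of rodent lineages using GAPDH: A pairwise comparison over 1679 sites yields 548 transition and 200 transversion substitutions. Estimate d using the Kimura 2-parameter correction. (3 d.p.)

0.807

P = 548/1679 ≈ 0.326385 and Q = 200/1679 ≈ 0.119119.
Under the Kimura two-parameter model, d = −½ ln(1 − 2P − Q) − ¼ ln(1 − 2Q).
1 − 2P − Q = 0.228111, giving −½ ln(0.228111) = 0.738961.
1 − 2Q = 0.761762, giving −¼ ln(0.761762) = 0.068030.
d = 0.738961 + 0.068030 = 0.806991.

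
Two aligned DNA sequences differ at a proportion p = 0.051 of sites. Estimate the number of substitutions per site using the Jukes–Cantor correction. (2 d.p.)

0.05

d = −(3/4) ln(1 − 4p/3) = −0.75 ln(1 − 0.068) = −0.75 ln(0.932)
  = −0.75 × (-0.070422) = 0.052817 substitutions/site.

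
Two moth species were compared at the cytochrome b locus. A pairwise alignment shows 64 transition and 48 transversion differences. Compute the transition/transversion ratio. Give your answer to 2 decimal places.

R = 64/48 = 1.333333… ≈ 1.33 (to 2 d.p.).

1.33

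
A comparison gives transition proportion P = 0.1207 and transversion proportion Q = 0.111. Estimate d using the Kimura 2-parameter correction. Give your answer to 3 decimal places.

0.280

Under the Kimura two-parameter model, d = −½ ln(1 − 2P − Q) − ¼ ln(1 − 2Q).
1 − 2P − Q = 0.6476, giving −½ ln(0.6476) = 0.217241.
1 − 2Q = 0.778, giving −¼ ln(0.778) = 0.062757.
d = 0.217241 + 0.062757 = 0.279998.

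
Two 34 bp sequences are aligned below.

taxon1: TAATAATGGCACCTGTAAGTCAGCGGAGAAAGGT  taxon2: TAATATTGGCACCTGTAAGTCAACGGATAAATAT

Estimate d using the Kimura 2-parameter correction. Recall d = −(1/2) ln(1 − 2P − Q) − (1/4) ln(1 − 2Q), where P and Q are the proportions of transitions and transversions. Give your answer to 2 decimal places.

0.16

Of 34 sites, 2 differences are transitions and 3 are transversions, so P = 2/34 ≈ 0.058824 and Q = 3/34 ≈ 0.088235.
Under the Kimura two-parameter model, d = −½ ln(1 − 2P − Q) − ¼ ln(1 − 2Q).
1 − 2P − Q = 0.794117, giving −½ ln(0.794117) = 0.115262.
1 − 2Q = 0.82353, giving −¼ ln(0.82353) = 0.048539.
d = 0.115262 + 0.048539 = 0.163801.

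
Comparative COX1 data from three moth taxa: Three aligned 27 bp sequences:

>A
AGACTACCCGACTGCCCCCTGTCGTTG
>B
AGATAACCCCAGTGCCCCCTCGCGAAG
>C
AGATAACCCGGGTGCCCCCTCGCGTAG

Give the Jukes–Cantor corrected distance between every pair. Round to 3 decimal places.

d(A,B) = 0.377, d(A,C) = 0.318, d(B,C) = 0.120

A–B: 8/27 sites differ → p ≈ 0.296296, d = −0.75 ln(1 − 0.395061) = 0.376971 ≈ 0.377.
A–C: 7/27 sites differ → p ≈ 0.259259, d = −0.75 ln(1 − 0.345679) = 0.318118 ≈ 0.318.
B–C: 3/27 sites differ → p ≈ 0.111111, d = −0.75 ln(1 − 0.148148) = 0.120257 ≈ 0.120.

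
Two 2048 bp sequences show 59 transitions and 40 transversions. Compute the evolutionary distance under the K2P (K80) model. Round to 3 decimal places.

P = 59/2048 ≈ 0.028809 and Q = 40/2048 ≈ 0.019531.
Under the Kimura two-parameter model, d = −½ ln(1 − 2P − Q) − ¼ ln(1 − 2Q).
1 − 2P − Q = 0.922851, giving −½ ln(0.922851) = 0.040144.
1 − 2Q = 0.960938, giving −¼ ln(0.960938) = 0.009961.
d = 0.040144 + 0.009961 = 0.050105.

0.050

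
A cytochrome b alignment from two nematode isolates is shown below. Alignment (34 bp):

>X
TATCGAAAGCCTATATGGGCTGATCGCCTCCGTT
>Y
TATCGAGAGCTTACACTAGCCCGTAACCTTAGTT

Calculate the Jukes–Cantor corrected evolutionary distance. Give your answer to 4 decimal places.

0.5347

The sequences differ at 13 of 34 sites, so p = 13/34 ≈ 0.382353.
d = −(3/4) ln(1 − 4p/3) = −0.75 ln(1 − 0.509804) = −0.75 ln(0.490196)
  = −0.75 × (-0.712950) = 0.534713 substitutions/site.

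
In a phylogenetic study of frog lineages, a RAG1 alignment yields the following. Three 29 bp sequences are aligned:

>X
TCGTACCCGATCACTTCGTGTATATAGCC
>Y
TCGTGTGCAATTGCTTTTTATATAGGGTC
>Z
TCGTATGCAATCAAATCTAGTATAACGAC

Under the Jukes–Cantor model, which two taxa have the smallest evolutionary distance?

X–Y: 12/29 differ, p = 0.414, d = 0.602.
X–Z: 10/29 differ, p = 0.345, d = 0.462.
Y–Z: 11/29 differ, p = 0.379, d = 0.529.
The smallest distance is between X and Z.

X and Z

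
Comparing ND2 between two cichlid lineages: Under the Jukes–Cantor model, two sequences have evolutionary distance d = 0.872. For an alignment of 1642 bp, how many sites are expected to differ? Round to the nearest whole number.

846

Invert JC69: p = (3/4)(1 − e^(−4d/3)) = 0.75 × (1 − e^(-1.162667)) = 0.75 × (1 − 0.312651) = 0.515512.
Expected differing sites = pL ≈ 0.515512 × 1642 = 846.470704 ≈ 846.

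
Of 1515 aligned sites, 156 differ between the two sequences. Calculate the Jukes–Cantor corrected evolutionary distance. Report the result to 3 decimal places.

0.111

p = 156/1515 ≈ 0.10297.
d = −(3/4) ln(1 − 4p/3) = −0.75 ln(1 − 0.137293) = −0.75 ln(0.862707)
  = −0.75 × (-0.147680) = 0.110760 substitutions/site.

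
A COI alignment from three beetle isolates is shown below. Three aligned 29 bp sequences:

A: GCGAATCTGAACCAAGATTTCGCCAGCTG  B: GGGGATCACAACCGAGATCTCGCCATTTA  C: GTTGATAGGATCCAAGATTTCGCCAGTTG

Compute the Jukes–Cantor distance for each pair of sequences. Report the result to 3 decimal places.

A–B: 9/29 sites differ → p ≈ 0.310345, d = −0.75 ln(1 − 0.413793) = 0.400562 ≈ 0.401.
A–C: 7/29 sites differ → p ≈ 0.241379, d = −0.75 ln(1 − 0.321839) = 0.291278 ≈ 0.291.
B–C: 10/29 sites differ → p ≈ 0.344828, d = −0.75 ln(1 − 0.459771) = 0.461822 ≈ 0.462.

d(A,B) = 0.401, d(A,C) = 0.291, d(B,C) = 0.462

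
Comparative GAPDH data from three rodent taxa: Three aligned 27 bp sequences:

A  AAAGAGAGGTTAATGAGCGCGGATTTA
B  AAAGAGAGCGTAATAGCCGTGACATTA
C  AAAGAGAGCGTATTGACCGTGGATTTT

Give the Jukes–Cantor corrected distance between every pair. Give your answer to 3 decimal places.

A–B: 9/27 sites differ → p ≈ 0.333333, d = −0.75 ln(1 − 0.444444) = 0.440839 ≈ 0.441.
A–C: 6/27 sites differ → p ≈ 0.222222, d = −0.75 ln(1 − 0.296296) = 0.263548 ≈ 0.264.
B–C: 7/27 sites differ → p ≈ 0.259259, d = −0.75 ln(1 − 0.345679) = 0.318118 ≈ 0.318.

d(A,B) = 0.441, d(A,C) = 0.264, d(B,C) = 0.318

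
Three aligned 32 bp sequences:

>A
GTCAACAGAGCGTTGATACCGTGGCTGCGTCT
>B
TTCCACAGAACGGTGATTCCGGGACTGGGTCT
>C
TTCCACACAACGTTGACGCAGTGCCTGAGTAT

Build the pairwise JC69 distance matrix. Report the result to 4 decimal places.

d(A,B) = 0.3041, d(A,C) = 0.4042, d(B,C) = 0.3525

A–B: 8/32 sites differ → p = 0.25, d = −0.75 ln(1 − 0.333333) = 0.304098 ≈ 0.3041.
A–C: 10/32 sites differ → p = 0.3125, d = −0.75 ln(1 − 0.416667) = 0.404248 ≈ 0.4042.
B–C: 9/32 sites differ → p = 0.28125, d = −0.75 ln(1 − 0.375) = 0.352503 ≈ 0.3525.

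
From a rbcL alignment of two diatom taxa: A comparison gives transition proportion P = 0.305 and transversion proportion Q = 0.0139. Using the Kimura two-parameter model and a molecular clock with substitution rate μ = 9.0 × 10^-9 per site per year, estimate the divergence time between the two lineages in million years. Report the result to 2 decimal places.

Under the Kimura two-parameter model, d = −½ ln(1 − 2P − Q) − ¼ ln(1 − 2Q).
1 − 2P − Q = 0.3761, giving −½ ln(0.3761) = 0.488950.
1 − 2Q = 0.9722, giving −¼ ln(0.9722) = 0.007048.
d = 0.488950 + 0.007048 = 0.495998.
Under a molecular clock d = 2μt, so t = d/(2μ) = 0.495998 / (2 × 9.0 × 10^-9) = 27.56 million years.

27.56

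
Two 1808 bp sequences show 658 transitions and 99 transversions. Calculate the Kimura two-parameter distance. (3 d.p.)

0.792

P = 658/1808 ≈ 0.363938 and Q = 99/1808 ≈ 0.054757.
Under the Kimura two-parameter model, d = −½ ln(1 − 2P − Q) − ¼ ln(1 − 2Q).
1 − 2P − Q = 0.217367, giving −½ ln(0.217367) = 0.763084.
1 − 2Q = 0.890486, giving −¼ ln(0.890486) = 0.028997.
d = 0.763084 + 0.028997 = 0.792081.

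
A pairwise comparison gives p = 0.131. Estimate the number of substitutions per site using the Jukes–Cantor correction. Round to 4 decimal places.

d = −(3/4) ln(1 − 4p/3) = −0.75 ln(1 − 0.174667) = −0.75 ln(0.825333)
  = −0.75 × (-0.191968) = 0.143976 substitutions/site.

0.1440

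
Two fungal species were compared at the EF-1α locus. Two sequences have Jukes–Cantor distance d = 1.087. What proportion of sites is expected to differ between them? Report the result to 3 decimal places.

0.574

p = (3/4)(1 − e^(−4d/3)) = 0.75 × (1 − e^(-1.449333)) = 0.75 × (1 − 0.234727) = 0.573955.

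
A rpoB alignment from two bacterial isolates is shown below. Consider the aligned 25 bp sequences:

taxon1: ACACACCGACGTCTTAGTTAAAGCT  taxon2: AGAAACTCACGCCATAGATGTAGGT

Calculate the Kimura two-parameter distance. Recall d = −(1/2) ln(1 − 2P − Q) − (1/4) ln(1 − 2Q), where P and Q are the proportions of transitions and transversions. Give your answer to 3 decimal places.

0.572

Of 25 sites, 3 differences are transitions and 7 are transversions, so P = 3/25 = 0.12 and Q = 7/25 = 0.28.
Under the Kimura two-parameter model, d = −½ ln(1 − 2P − Q) − ¼ ln(1 − 2Q).
1 − 2P − Q = 0.48, giving −½ ln(0.48) = 0.366985.
1 − 2Q = 0.44, giving −¼ ln(0.44) = 0.205245.
d = 0.366985 + 0.205245 = 0.572230.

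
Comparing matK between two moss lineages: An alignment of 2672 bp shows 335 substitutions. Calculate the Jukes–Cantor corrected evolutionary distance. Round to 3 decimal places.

p = 335/2672 ≈ 0.125374.
d = −(3/4) ln(1 − 4p/3) = −0.75 ln(1 − 0.167165) = −0.75 ln(0.832835)
  = −0.75 × (-0.182920) = 0.137190 substitutions/site.

0.137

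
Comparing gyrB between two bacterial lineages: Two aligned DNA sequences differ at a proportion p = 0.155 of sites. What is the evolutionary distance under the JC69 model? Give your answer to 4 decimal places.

0.1736

d = −(3/4) ln(1 − 4p/3) = −0.75 ln(1 − 0.206667) = −0.75 ln(0.793333)
  = −0.75 × (-0.231512) = 0.173634 substitutions/site.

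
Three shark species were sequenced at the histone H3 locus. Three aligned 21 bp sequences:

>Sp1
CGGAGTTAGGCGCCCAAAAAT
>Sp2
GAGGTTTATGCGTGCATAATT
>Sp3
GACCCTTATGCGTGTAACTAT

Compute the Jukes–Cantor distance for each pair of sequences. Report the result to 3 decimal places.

Sp1–Sp2: 9/21 sites differ → p ≈ 0.428571, d = −0.75 ln(1 − 0.571428) = 0.635472 ≈ 0.635.
Sp1–Sp3: 11/21 sites differ → p ≈ 0.52381, d = −0.75 ln(1 − 0.698413) = 0.899023 ≈ 0.899.
Sp2–Sp3: 8/21 sites differ → p ≈ 0.380952, d = −0.75 ln(1 − 0.507936) = 0.531860 ≈ 0.532.

d(Sp1,Sp2) = 0.635, d(Sp1,Sp3) = 0.899, d(Sp2,Sp3) = 0.532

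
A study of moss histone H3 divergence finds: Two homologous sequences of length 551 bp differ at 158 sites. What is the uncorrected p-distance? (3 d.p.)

p = 158/551 = 0.286751… ≈ 0.287 (to 3 d.p.).

0.287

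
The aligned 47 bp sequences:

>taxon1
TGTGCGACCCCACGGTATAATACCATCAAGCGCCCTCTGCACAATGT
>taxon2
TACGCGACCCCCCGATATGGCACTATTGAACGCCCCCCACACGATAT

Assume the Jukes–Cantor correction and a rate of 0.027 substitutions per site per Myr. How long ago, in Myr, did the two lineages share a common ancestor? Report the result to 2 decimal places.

The sequences differ at 16 of 47 sites, so p = 16/47 ≈ 0.340426.
d = −(3/4) ln(1 − 4p/3) = −0.75 ln(1 − 0.453901) = −0.75 ln(0.546099)
  = −0.75 × (-0.604955) = 0.453716 substitutions/site.
Under a molecular clock d = 2μt, so t = d/(2μ) = 0.453716 / (2 × 0.027) = 8.40 Myr.

8.40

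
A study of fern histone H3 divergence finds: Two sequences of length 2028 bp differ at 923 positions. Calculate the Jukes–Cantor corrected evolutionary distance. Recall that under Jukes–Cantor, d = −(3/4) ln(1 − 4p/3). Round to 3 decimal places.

0.700

p = 923/2028 ≈ 0.455128.
d = −(3/4) ln(1 − 4p/3) = −0.75 ln(1 − 0.606837) = −0.75 ln(0.393163)
  = −0.75 × (-0.933531) = 0.700148 substitutions/site.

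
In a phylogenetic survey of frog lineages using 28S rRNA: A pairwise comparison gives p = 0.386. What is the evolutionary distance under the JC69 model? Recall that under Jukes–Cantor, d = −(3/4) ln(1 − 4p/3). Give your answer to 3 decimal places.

d = −(3/4) ln(1 − 4p/3) = −0.75 ln(1 − 0.514667) = −0.75 ln(0.485333)
  = −0.75 × (-0.722920) = 0.542190 substitutions/site.

0.542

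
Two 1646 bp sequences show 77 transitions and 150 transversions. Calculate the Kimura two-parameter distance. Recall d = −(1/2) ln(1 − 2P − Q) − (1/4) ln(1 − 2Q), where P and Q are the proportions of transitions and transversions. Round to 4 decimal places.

P = 77/1646 ≈ 0.04678 and Q = 150/1646 ≈ 0.09113.
Under the Kimura two-parameter model, d = −½ ln(1 − 2P − Q) − ¼ ln(1 − 2Q).
1 − 2P − Q = 0.81531, giving −½ ln(0.81531) = 0.102093.
1 − 2Q = 0.81774, giving −¼ ln(0.81774) = 0.050303.
d = 0.102093 + 0.050303 = 0.152396.

0.1524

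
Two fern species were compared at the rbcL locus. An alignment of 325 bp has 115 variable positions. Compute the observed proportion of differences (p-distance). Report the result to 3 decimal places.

0.354

p = 115/325 = 0.353846… ≈ 0.354 (to 3 d.p.).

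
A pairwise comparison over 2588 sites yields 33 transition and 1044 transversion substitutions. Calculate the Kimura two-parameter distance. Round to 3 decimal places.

0.691

P = 33/2588 ≈ 0.012751 and Q = 1044/2588 ≈ 0.4034.
Under the Kimura two-parameter model, d = −½ ln(1 − 2P − Q) − ¼ ln(1 − 2Q).
1 − 2P − Q = 0.571098, giving −½ ln(0.571098) = 0.280097.
1 − 2Q = 0.1932, giving −¼ ln(0.1932) = 0.411007.
d = 0.280097 + 0.411007 = 0.691104.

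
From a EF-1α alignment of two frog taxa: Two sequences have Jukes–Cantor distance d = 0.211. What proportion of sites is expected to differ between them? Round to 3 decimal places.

p = (3/4)(1 − e^(−4d/3)) = 0.75 × (1 − e^(-0.281333)) = 0.75 × (1 − 0.754777) = 0.183917.

0.184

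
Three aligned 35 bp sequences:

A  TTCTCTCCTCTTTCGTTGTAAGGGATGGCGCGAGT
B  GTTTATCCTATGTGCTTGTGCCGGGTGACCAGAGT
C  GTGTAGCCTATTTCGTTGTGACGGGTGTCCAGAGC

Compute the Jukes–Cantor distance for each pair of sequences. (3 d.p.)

A–B: 14/35 sites differ → p = 0.4, d = −0.75 ln(1 − 0.533333) = 0.571605 ≈ 0.572.
A–C: 12/35 sites differ → p ≈ 0.342857, d = −0.75 ln(1 − 0.457143) = 0.458182 ≈ 0.458.
B–C: 8/35 sites differ → p ≈ 0.228571, d = −0.75 ln(1 − 0.304761) = 0.272625 ≈ 0.273.

d(A,B) = 0.572, d(A,C) = 0.458, d(B,C) = 0.273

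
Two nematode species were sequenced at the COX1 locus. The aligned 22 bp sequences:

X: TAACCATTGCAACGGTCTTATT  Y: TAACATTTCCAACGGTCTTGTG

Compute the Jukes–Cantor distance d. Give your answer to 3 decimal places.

The sequences differ at 5 of 22 sites (5, 6, 9, 20, 22), so p = 5/22 ≈ 0.227273.
d = −(3/4) ln(1 − 4p/3) = −0.75 ln(1 − 0.303031) = −0.75 ln(0.696969)
  = −0.75 × (-0.361014) = 0.270761 substitutions/site.

0.271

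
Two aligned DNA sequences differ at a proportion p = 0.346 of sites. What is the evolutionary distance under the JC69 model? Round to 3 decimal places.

d = −(3/4) ln(1 − 4p/3) = −0.75 ln(1 − 0.461333) = −0.75 ln(0.538667)
  = −0.75 × (-0.618658) = 0.463994 substitutions/site.

0.464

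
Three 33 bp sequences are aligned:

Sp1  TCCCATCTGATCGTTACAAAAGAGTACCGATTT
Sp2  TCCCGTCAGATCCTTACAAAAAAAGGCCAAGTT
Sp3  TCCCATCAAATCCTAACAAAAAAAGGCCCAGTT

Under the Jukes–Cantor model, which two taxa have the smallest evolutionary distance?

Sp1–Sp2: 9/33 differ, p = 0.273, d = 0.339.
Sp1–Sp3: 10/33 differ, p = 0.303, d = 0.388.
Sp2–Sp3: 4/33 differ, p = 0.121, d = 0.132.
The smallest distance is between Sp2 and Sp3.

Sp2 and Sp3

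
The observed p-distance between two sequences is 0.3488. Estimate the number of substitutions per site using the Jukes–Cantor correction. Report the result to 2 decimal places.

d = −(3/4) ln(1 − 4p/3) = −0.75 ln(1 − 0.465067) = −0.75 ln(0.534933)
  = −0.75 × (-0.625614) = 0.469211 substitutions/site.

0.47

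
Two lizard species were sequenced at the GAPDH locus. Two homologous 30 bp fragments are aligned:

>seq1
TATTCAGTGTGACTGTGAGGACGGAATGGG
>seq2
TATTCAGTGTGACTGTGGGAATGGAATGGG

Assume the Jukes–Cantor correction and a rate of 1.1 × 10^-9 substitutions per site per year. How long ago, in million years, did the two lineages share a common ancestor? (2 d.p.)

48.78

The sequences differ at 3 of 30 sites (18, 20, 22), so p = 3/30 = 0.1.
d = −(3/4) ln(1 − 4p/3) = −0.75 ln(1 − 0.133333) = −0.75 ln(0.866667)
  = −0.75 × (-0.143100) = 0.107325 substitutions/site.
Under a molecular clock d = 2μt, so t = d/(2μ) = 0.107325 / (2 × 1.1 × 10^-9) = 48.78 million years.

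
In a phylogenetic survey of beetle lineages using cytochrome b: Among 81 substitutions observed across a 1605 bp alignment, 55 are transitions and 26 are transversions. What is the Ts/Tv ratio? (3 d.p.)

R = 55/26 = 2.115384… ≈ 2.115 (to 3 d.p.).

2.115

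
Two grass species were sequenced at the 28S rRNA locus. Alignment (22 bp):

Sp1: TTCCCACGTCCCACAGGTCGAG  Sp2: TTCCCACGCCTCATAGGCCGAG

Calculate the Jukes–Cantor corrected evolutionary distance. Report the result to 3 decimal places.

0.208

The sequences differ at 4 of 22 sites (9, 11, 14, 18), so p = 4/22 ≈ 0.181818.
d = −(3/4) ln(1 − 4p/3) = −0.75 ln(1 − 0.242424) = −0.75 ln(0.757576)
  = −0.75 × (-0.277631) = 0.208223 substitutions/site.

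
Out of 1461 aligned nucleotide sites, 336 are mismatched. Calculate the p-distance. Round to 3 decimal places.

p = 336/1461 = 0.229979… ≈ 0.230 (to 3 d.p.).

0.230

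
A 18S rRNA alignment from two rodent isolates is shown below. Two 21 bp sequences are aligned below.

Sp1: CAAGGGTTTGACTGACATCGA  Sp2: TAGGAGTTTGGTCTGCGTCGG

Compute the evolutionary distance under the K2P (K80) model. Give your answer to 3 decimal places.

1.201

Of 21 sites, 9 differences are transitions and 1 are transversions, so P = 9/21 ≈ 0.428571 and Q = 1/21 ≈ 0.047619.
Under the Kimura two-parameter model, d = −½ ln(1 − 2P − Q) − ¼ ln(1 − 2Q).
1 − 2P − Q = 0.095239, giving −½ ln(0.095239) = 1.175683.
1 − 2Q = 0.904762, giving −¼ ln(0.904762) = 0.025021.
d = 1.175683 + 0.025021 = 1.200704.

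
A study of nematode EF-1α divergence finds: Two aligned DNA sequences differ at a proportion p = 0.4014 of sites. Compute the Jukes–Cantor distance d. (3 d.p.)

0.575

d = −(3/4) ln(1 − 4p/3) = −0.75 ln(1 − 0.5352) = −0.75 ln(0.4648)
  = −0.75 × (-0.766148) = 0.574611 substitutions/site.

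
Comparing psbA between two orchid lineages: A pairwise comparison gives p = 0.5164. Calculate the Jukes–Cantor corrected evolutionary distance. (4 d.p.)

0.8748

d = −(3/4) ln(1 − 4p/3) = −0.75 ln(1 − 0.688533) = −0.75 ln(0.311467)
  = −0.75 × (-1.166462) = 0.874847 substitutions/site.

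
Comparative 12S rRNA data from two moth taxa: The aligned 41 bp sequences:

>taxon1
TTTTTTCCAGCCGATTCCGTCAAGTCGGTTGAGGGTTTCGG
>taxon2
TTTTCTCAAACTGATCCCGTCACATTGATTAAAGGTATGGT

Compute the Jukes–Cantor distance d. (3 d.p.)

0.456

The sequences differ at 14 of 41 sites, so p = 14/41 ≈ 0.341463.
d = −(3/4) ln(1 − 4p/3) = −0.75 ln(1 − 0.455284) = −0.75 ln(0.544716)
  = −0.75 × (-0.607491) = 0.455618 substitutions/site.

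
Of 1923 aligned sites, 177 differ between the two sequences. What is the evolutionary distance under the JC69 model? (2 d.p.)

p = 177/1923 ≈ 0.092044.
d = −(3/4) ln(1 − 4p/3) = −0.75 ln(1 − 0.122725) = −0.75 ln(0.877275)
  = −0.75 × (-0.130935) = 0.098201 substitutions/site.

0.10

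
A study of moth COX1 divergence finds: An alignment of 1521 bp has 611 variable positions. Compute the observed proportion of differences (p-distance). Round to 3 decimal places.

0.402

p = 611/1521 = 0.401709… ≈ 0.402 (to 3 d.p.).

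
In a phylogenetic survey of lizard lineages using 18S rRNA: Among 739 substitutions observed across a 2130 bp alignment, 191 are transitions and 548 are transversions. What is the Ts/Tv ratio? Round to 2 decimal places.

0.35

R = 191/548 = 0.348540… ≈ 0.35 (to 2 d.p.).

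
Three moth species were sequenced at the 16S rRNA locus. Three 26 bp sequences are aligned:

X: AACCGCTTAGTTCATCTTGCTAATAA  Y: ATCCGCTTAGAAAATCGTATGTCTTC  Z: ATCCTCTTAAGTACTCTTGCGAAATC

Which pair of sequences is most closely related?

X–Y: 12/26 differ, p = 0.462, d = 0.717.
X–Z: 10/26 differ, p = 0.385, d = 0.539.
Y–Z: 11/26 differ, p = 0.423, d = 0.623.
The smallest distance is between X and Z.

X and Z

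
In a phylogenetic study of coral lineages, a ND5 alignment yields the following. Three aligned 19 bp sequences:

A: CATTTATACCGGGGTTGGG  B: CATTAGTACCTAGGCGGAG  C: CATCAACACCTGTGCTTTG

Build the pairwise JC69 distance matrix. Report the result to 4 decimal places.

d(A,B) = 0.5068, d(A,C) = 0.6181, d(B,C) = 0.6181

A–B: 7/19 sites differ → p ≈ 0.368421, d = −0.75 ln(1 − 0.491228) = 0.506816 ≈ 0.5068.
A–C: 8/19 sites differ → p ≈ 0.421053, d = −0.75 ln(1 − 0.561404) = 0.618132 ≈ 0.6181.
B–C: 8/19 sites differ → p ≈ 0.421053, d = −0.75 ln(1 − 0.561404) = 0.618132 ≈ 0.6181.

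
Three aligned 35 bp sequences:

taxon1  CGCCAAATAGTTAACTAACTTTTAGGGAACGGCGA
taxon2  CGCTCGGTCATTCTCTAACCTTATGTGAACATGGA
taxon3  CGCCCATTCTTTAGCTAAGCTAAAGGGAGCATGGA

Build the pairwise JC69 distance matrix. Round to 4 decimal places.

d(taxon1,taxon2) = 0.6355, d(taxon1,taxon3) = 0.5128, d(taxon2,taxon3) = 0.4073

taxon1–taxon2: 15/35 sites differ → p ≈ 0.428571, d = −0.75 ln(1 − 0.571428) = 0.635472 ≈ 0.6355.
taxon1–taxon3: 13/35 sites differ → p ≈ 0.371429, d = −0.75 ln(1 − 0.495239) = 0.512753 ≈ 0.5128.
taxon2–taxon3: 11/35 sites differ → p ≈ 0.314286, d = −0.75 ln(1 − 0.419048) = 0.407315 ≈ 0.4073.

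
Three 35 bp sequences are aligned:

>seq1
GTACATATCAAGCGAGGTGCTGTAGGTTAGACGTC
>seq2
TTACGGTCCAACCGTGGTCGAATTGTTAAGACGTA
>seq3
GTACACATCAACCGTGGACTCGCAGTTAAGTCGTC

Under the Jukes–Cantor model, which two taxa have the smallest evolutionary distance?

seq1–seq2: 15/35 differ, p = 0.429, d = 0.635.
seq1–seq3: 11/35 differ, p = 0.314, d = 0.407.
seq2–seq3: 13/35 differ, p = 0.371, d = 0.513.
The smallest distance is between seq1 and seq3.

seq1 and seq3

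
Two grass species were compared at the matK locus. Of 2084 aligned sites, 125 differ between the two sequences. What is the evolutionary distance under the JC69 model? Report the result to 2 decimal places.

0.06

p = 125/2084 ≈ 0.059981.
d = −(3/4) ln(1 − 4p/3) = −0.75 ln(1 − 0.079975) = −0.75 ln(0.920025)
  = −0.75 × (-0.083354) = 0.062516 substitutions/site.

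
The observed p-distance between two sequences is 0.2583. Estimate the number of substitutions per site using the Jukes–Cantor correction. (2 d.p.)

0.32

d = −(3/4) ln(1 − 4p/3) = −0.75 ln(1 − 0.3444) = −0.75 ln(0.6556)
  = −0.75 × (-0.422204) = 0.316653 substitutions/site.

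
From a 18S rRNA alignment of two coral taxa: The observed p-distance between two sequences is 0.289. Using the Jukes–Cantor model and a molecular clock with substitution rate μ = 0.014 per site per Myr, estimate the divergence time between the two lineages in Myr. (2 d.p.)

d = −(3/4) ln(1 − 4p/3) = −0.75 ln(1 − 0.385333) = −0.75 ln(0.614667)
  = −0.75 × (-0.486675) = 0.365006 substitutions/site.
Under a molecular clock d = 2μt, so t = d/(2μ) = 0.365006 / (2 × 0.014) = 13.04 Myr.

13.04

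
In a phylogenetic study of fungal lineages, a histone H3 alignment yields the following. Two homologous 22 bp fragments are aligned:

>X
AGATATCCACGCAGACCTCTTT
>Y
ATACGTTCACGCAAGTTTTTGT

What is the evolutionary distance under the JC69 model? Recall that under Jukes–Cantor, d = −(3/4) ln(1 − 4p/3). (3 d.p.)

0.699

The sequences differ at 10 of 22 sites (2, 4, 5, 7, 14, 15, 16, 17, 19, 21), so p = 10/22 ≈ 0.454545.
d = −(3/4) ln(1 − 4p/3) = −0.75 ln(1 − 0.60606) = −0.75 ln(0.39394)
  = −0.75 × (-0.931557) = 0.698668 substitutions/site.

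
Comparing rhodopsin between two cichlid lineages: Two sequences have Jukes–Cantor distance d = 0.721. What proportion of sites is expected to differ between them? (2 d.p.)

p = (3/4)(1 − e^(−4d/3)) = 0.75 × (1 − e^(-0.961333)) = 0.75 × (1 − 0.382383) = 0.463213.

0.46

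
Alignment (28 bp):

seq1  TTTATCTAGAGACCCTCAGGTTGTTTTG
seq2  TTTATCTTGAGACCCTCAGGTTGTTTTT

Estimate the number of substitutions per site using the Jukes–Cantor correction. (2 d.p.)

The sequences differ at 2 of 28 sites (8, 28), so p = 2/28 ≈ 0.071429.
d = −(3/4) ln(1 − 4p/3) = −0.75 ln(1 − 0.095239) = −0.75 ln(0.904761)
  = −0.75 × (-0.100084) = 0.075063 substitutions/site.

0.08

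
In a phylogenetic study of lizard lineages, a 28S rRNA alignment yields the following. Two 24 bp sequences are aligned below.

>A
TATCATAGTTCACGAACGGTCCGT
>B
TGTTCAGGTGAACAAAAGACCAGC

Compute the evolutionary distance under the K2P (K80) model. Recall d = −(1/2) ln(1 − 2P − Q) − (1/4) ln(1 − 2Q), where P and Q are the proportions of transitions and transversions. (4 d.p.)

Of 24 sites, 7 differences are transitions and 6 are transversions, so P = 7/24 ≈ 0.291667 and Q = 6/24 = 0.25.
Under the Kimura two-parameter model, d = −½ ln(1 − 2P − Q) − ¼ ln(1 − 2Q).
1 − 2P − Q = 0.166666, giving −½ ln(0.166666) = 0.895882.
1 − 2Q = 0.5, giving −¼ ln(0.5) = 0.173287.
d = 0.895882 + 0.173287 = 1.069169.

1.0692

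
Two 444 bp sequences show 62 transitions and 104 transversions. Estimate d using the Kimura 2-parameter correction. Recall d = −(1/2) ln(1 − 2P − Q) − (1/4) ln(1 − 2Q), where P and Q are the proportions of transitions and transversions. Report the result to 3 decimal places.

0.518

P = 62/444 ≈ 0.13964 and Q = 104/444 ≈ 0.234234.
Under the Kimura two-parameter model, d = −½ ln(1 − 2P − Q) − ¼ ln(1 − 2Q).
1 − 2P − Q = 0.486486, giving −½ ln(0.486486) = 0.360274.
1 − 2Q = 0.531532, giving −¼ ln(0.531532) = 0.157998.
d = 0.360274 + 0.157998 = 0.518272.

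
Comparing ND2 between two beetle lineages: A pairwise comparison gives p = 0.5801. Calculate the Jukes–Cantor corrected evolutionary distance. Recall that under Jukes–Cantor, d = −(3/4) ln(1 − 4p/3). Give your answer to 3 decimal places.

d = −(3/4) ln(1 − 4p/3) = −0.75 ln(1 − 0.773467) = −0.75 ln(0.226533)
  = −0.75 × (-1.484865) = 1.113649 substitutions/site.

1.114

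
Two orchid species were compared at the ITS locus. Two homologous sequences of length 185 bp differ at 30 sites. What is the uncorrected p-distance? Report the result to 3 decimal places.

p = 30/185 = 0.162162… ≈ 0.162 (to 3 d.p.).

0.162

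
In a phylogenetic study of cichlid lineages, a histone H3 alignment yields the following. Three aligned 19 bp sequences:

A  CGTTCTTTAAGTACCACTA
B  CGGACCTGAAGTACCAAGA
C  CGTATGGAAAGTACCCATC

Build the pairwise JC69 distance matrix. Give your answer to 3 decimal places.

d(A,B) = 0.410, d(A,C) = 0.618, d(B,C) = 0.618

A–B: 6/19 sites differ → p ≈ 0.315789, d = −0.75 ln(1 − 0.421052) = 0.409907 ≈ 0.410.
A–C: 8/19 sites differ → p ≈ 0.421053, d = −0.75 ln(1 − 0.561404) = 0.618132 ≈ 0.618.
B–C: 8/19 sites differ → p ≈ 0.421053, d = −0.75 ln(1 − 0.561404) = 0.618132 ≈ 0.618.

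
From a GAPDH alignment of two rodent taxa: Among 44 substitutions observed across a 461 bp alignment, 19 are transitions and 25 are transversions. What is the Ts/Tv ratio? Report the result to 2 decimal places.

0.76

R = 19/25 = 0.76.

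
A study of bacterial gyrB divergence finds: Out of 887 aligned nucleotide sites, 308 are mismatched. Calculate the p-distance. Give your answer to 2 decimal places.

0.35

p = 308/887 = 0.347237… ≈ 0.35 (to 2 d.p.).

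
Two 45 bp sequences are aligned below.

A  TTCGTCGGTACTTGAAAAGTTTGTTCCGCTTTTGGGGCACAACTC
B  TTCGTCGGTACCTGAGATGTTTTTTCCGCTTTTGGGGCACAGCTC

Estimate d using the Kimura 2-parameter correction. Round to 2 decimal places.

0.12

Of 45 sites, 3 differences are transitions and 2 are transversions, so P = 3/45 ≈ 0.066667 and Q = 2/45 ≈ 0.044444.
Under the Kimura two-parameter model, d = −½ ln(1 − 2P − Q) − ¼ ln(1 − 2Q).
1 − 2P − Q = 0.822222, giving −½ ln(0.822222) = 0.097872.
1 − 2Q = 0.911112, giving −¼ ln(0.911112) = 0.023272.
d = 0.097872 + 0.023272 = 0.121144.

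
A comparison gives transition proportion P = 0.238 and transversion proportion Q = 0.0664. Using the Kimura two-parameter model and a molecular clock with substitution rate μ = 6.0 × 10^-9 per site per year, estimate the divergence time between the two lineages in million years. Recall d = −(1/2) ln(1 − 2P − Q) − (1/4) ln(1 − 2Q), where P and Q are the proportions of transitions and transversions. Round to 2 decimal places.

35.54

Under the Kimura two-parameter model, d = −½ ln(1 − 2P − Q) − ¼ ln(1 − 2Q).
1 − 2P − Q = 0.4576, giving −½ ln(0.4576) = 0.390880.
1 − 2Q = 0.8672, giving −¼ ln(0.8672) = 0.035621.
d = 0.390880 + 0.035621 = 0.426501.
Under a molecular clock d = 2μt, so t = d/(2μ) = 0.426501 / (2 × 6.0 × 10^-9) = 35.54 million years.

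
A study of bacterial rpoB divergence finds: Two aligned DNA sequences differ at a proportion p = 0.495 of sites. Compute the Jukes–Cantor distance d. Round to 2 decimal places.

0.81

d = −(3/4) ln(1 − 4p/3) = −0.75 ln(1 − 0.66) = −0.75 ln(0.34)
  = −0.75 × (-1.078810) = 0.809108 substitutions/site.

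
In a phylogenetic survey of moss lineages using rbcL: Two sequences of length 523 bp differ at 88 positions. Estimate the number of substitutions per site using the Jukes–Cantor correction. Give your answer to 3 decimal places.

p = 88/523 ≈ 0.16826.
d = −(3/4) ln(1 − 4p/3) = −0.75 ln(1 − 0.224347) = −0.75 ln(0.775653)
  = −0.75 × (-0.254050) = 0.190538 substitutions/site.

0.191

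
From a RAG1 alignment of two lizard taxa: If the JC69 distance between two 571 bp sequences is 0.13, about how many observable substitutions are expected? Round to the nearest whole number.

68

Invert JC69: p = (3/4)(1 − e^(−4d/3)) = 0.75 × (1 − e^(-0.173333)) = 0.75 × (1 − 0.840858) = 0.119357.
Expected differing sites = pL ≈ 0.119357 × 571 = 68.152847 ≈ 68.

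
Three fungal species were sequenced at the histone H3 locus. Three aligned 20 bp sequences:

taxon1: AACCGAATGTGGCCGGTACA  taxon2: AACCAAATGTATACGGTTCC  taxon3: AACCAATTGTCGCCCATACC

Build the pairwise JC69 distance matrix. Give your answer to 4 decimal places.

taxon1–taxon2: 6/20 sites differ → p = 0.3, d = −0.75 ln(1 − 0.4) = 0.383119 ≈ 0.3831.
taxon1–taxon3: 6/20 sites differ → p = 0.3, d = −0.75 ln(1 − 0.4) = 0.383119 ≈ 0.3831.
taxon2–taxon3: 7/20 sites differ → p = 0.35, d = −0.75 ln(1 − 0.466667) = 0.471457 ≈ 0.4715.

d(taxon1,taxon2) = 0.3831, d(taxon1,taxon3) = 0.3831, d(taxon2,taxon3) = 0.4715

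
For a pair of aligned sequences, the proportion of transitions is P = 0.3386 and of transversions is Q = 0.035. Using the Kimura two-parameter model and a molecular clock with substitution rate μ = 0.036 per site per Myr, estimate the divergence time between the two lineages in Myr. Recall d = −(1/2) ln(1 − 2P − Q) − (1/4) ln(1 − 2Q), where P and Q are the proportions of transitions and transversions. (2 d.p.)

8.90

Under the Kimura two-parameter model, d = −½ ln(1 − 2P − Q) − ¼ ln(1 − 2Q).
1 − 2P − Q = 0.2878, giving −½ ln(0.2878) = 0.622745.
1 − 2Q = 0.93, giving −¼ ln(0.93) = 0.018143.
d = 0.622745 + 0.018143 = 0.640888.
Under a molecular clock d = 2μt, so t = d/(2μ) = 0.640888 / (2 × 0.036) = 8.90 Myr.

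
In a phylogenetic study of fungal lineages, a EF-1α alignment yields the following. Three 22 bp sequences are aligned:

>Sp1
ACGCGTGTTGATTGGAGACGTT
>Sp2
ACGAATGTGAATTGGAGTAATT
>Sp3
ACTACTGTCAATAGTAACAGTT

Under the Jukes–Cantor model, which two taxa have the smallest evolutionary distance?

Sp1–Sp2: 7/22 differ, p = 0.318, d = 0.414.
Sp1–Sp3: 10/22 differ, p = 0.455, d = 0.699.
Sp2–Sp3: 8/22 differ, p = 0.364, d = 0.497.
The smallest distance is between Sp1 and Sp2.

Sp1 and Sp2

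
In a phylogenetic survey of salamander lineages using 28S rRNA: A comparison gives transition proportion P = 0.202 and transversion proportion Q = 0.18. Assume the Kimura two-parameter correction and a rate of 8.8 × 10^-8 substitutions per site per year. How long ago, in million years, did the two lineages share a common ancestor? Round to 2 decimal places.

Under the Kimura two-parameter model, d = −½ ln(1 − 2P − Q) − ¼ ln(1 − 2Q).
1 − 2P − Q = 0.416, giving −½ ln(0.416) = 0.438535.
1 − 2Q = 0.64, giving −¼ ln(0.64) = 0.111572.
d = 0.438535 + 0.111572 = 0.550107.
Under a molecular clock d = 2μt, so t = d/(2μ) = 0.550107 / (2 × 8.8 × 10^-8) = 3.13 million years.

3.13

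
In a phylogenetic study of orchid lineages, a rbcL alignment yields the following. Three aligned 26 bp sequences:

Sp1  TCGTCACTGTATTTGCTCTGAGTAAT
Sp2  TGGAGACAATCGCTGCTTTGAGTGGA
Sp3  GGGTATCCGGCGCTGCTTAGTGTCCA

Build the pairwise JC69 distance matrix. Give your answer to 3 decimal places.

Sp1–Sp2: 12/26 sites differ → p ≈ 0.461538, d = −0.75 ln(1 − 0.615384) = 0.716632 ≈ 0.717.
Sp1–Sp3: 15/26 sites differ → p ≈ 0.576923, d = −0.75 ln(1 − 0.769231) = 1.099754 ≈ 1.100.
Sp2–Sp3: 11/26 sites differ → p ≈ 0.423077, d = −0.75 ln(1 − 0.564103) = 0.622762 ≈ 0.623.

d(Sp1,Sp2) = 0.717, d(Sp1,Sp3) = 1.100, d(Sp2,Sp3) = 0.623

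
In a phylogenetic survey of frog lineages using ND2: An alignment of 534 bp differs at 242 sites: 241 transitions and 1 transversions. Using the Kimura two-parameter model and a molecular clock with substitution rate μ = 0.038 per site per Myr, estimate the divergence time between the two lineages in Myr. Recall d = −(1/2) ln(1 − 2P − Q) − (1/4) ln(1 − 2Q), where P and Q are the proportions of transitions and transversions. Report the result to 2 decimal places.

P = 241/534 ≈ 0.451311 and Q = 1/534 ≈ 0.001873.
Under the Kimura two-parameter model, d = −½ ln(1 − 2P − Q) − ¼ ln(1 − 2Q).
1 − 2P − Q = 0.095505, giving −½ ln(0.095505) = 1.174288.
1 − 2Q = 0.996254, giving −¼ ln(0.996254) = 0.000938.
d = 1.174288 + 0.000938 = 1.175226.
Under a molecular clock d = 2μt, so t = d/(2μ) = 1.175226 / (2 × 0.038) = 15.46 Myr.

15.46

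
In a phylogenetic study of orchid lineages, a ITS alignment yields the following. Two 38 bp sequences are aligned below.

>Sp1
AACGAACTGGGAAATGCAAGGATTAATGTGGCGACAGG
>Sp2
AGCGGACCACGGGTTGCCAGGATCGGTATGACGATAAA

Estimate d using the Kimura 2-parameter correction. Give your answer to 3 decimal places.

0.889

Of 38 sites, 14 differences are transitions and 3 are transversions, so P = 14/38 ≈ 0.368421 and Q = 3/38 ≈ 0.078947.
Under the Kimura two-parameter model, d = −½ ln(1 − 2P − Q) − ¼ ln(1 − 2Q).
1 − 2P − Q = 0.184211, giving −½ ln(0.184211) = 0.845837.
1 − 2Q = 0.842106, giving −¼ ln(0.842106) = 0.042962.
d = 0.845837 + 0.042962 = 0.888799.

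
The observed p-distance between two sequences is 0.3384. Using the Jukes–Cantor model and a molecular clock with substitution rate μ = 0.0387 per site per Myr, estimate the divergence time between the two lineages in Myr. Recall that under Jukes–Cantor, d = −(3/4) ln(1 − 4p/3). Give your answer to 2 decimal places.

5.81

d = −(3/4) ln(1 − 4p/3) = −0.75 ln(1 − 0.4512) = −0.75 ln(0.5488)
  = −0.75 × (-0.600021) = 0.450016 substitutions/site.
Under a molecular clock d = 2μt, so t = d/(2μ) = 0.450016 / (2 × 0.0387) = 5.81 Myr.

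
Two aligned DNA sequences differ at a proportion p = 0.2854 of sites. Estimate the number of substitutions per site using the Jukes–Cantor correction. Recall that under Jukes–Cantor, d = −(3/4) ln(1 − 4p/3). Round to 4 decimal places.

0.3592

d = −(3/4) ln(1 − 4p/3) = −0.75 ln(1 − 0.380533) = −0.75 ln(0.619467)
  = −0.75 × (-0.478896) = 0.359172 substitutions/site.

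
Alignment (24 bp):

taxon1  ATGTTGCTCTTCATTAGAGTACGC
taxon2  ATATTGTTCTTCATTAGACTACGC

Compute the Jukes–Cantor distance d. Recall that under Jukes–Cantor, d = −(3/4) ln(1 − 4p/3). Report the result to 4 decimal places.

0.1367

The sequences differ at 3 of 24 sites (3, 7, 19), so p = 3/24 = 0.125.
d = −(3/4) ln(1 − 4p/3) = −0.75 ln(1 − 0.166667) = −0.75 ln(0.833333)
  = −0.75 × (-0.182322) = 0.136742 substitutions/site.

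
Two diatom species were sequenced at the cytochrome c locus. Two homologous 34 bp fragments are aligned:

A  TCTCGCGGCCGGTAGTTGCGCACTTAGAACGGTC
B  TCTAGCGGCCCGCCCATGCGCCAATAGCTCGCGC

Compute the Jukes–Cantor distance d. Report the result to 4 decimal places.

0.5347

The sequences differ at 13 of 34 sites, so p = 13/34 ≈ 0.382353.
d = −(3/4) ln(1 − 4p/3) = −0.75 ln(1 − 0.509804) = −0.75 ln(0.490196)
  = −0.75 × (-0.712950) = 0.534713 substitutions/site.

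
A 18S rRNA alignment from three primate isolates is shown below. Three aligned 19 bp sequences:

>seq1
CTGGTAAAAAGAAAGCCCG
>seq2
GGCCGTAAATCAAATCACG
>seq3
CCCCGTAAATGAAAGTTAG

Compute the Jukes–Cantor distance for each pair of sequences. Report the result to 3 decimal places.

seq1–seq2: 10/19 sites differ → p ≈ 0.526316, d = −0.75 ln(1 − 0.701755) = 0.907380 ≈ 0.907.
seq1–seq3: 9/19 sites differ → p ≈ 0.473684, d = −0.75 ln(1 − 0.631579) = 0.748897 ≈ 0.749.
seq2–seq3: 7/19 sites differ → p ≈ 0.368421, d = −0.75 ln(1 − 0.491228) = 0.506816 ≈ 0.507.

d(seq1,seq2) = 0.907, d(seq1,seq3) = 0.749, d(seq2,seq3) = 0.507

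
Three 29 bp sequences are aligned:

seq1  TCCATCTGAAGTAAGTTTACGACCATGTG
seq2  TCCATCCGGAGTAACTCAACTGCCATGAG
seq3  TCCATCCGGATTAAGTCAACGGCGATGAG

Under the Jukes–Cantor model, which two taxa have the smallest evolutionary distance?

seq1–seq2: 8/29 differ, p = 0.276, d = 0.344.
seq1–seq3: 8/29 differ, p = 0.276, d = 0.344.
seq2–seq3: 4/29 differ, p = 0.138, d = 0.152.
The smallest distance is between seq2 and seq3.

seq2 and seq3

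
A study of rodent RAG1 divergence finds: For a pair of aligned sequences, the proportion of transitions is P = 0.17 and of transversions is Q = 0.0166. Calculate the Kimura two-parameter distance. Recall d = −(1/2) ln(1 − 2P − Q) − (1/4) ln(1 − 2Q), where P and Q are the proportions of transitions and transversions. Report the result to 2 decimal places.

0.23

Under the Kimura two-parameter model, d = −½ ln(1 − 2P − Q) − ¼ ln(1 − 2Q).
1 − 2P − Q = 0.6434, giving −½ ln(0.6434) = 0.220494.
1 − 2Q = 0.9668, giving −¼ ln(0.9668) = 0.008441.
d = 0.220494 + 0.008441 = 0.228935.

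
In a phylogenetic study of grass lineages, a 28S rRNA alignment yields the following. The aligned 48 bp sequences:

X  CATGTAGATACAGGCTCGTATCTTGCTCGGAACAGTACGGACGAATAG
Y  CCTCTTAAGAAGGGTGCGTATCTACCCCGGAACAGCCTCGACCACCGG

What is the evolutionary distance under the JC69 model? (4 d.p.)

The sequences differ at 20 of 48 sites, so p = 20/48 ≈ 0.416667.
d = −(3/4) ln(1 − 4p/3) = −0.75 ln(1 − 0.555556) = −0.75 ln(0.444444)
  = −0.75 × (-0.810931) = 0.608198 substitutions/site.

0.6082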